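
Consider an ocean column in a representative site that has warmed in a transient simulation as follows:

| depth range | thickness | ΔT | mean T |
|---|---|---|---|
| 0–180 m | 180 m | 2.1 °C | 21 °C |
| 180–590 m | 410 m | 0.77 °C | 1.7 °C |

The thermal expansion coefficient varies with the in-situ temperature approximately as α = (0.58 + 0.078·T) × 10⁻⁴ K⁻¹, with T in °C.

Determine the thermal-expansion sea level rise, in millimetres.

Layer 1: α = (0.58 + 0.078×21)×10⁻⁴ = 2.218×10⁻⁴ K⁻¹
Layer 2: α = (0.58 + 0.078×1.7)×10⁻⁴ = 0.7126×10⁻⁴ K⁻¹
Layer 1: 2.218×10⁻⁴ × 180 × 2.1 = 0.0838404 m
Layer 2: 0.77 × 0.7126×10⁻⁴ × 410 = 0.022496782 m
Δh = 0.0838404 + 0.022496782 = 0.106337182 m ≈ 106 mm

Δh ≈ 106 mm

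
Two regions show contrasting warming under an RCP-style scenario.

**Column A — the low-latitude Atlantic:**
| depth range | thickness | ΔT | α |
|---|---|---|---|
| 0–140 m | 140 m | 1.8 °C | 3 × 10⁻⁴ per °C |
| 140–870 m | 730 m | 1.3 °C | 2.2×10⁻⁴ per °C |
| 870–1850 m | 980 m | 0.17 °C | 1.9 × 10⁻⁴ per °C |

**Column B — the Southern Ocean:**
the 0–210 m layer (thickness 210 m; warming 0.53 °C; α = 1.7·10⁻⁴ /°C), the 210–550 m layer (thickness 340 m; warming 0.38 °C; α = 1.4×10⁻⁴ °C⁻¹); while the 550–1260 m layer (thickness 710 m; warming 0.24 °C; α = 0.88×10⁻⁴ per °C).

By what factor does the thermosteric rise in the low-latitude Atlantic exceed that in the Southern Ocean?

≈ 6.08×

A 0–140 m: 1.8 × 3×10⁻⁴ × 140 = 0.07560 m
A 1.3 × 730 × 2.2×10⁻⁴ = 0.20878 m
A 980 × 0.17 × 1.9×10⁻⁴ = 0.031654 m
A total: 0.316034 m
B 0–210 m: 210 × 1.7×10⁻⁴ × 0.53 = 0.018921 m
B Layer 2: 0.38 × 1.4×10⁻⁴ × 340 = 0.018088 m
B 550–1260 m: 710 × 0.88×10⁻⁴ × 0.24 = 0.0149952 m
B total: 0.0520042 m
Ratio: 0.316034 / 0.0520042 ≈ 6.077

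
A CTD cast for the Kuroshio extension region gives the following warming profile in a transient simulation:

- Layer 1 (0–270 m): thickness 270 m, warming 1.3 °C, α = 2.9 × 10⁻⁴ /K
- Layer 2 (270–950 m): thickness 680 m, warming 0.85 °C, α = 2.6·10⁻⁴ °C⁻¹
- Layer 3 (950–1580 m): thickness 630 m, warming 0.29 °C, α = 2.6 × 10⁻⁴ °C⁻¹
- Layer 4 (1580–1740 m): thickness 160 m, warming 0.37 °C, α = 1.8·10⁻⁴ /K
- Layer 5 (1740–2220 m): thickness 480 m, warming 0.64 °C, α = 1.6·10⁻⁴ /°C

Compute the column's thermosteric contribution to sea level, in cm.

Layer 1: 1.3 × 2.9×10⁻⁴ × 270 = 0.10179 m
680 × 0.85 × 2.6×10⁻⁴ = 0.15028 m
0.29 × 630 × 2.6×10⁻⁴ = 0.047502 m
160 × 1.8×10⁻⁴ × 0.37 = 0.010656 m
1.6×10⁻⁴ × 480 × 0.64 = 0.049152 m
Δh = 0.10179 + 0.15028 + 0.047502 + 0.010656 + 0.049152 = 0.35938 m

about 36 cm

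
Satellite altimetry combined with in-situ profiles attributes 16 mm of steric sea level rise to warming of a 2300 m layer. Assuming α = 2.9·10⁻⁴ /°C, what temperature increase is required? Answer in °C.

about 0.024 °C

ΔT = Δh/(αH) = 0.016 / (2.9×10⁻⁴ × 2300) ≈ 0.02399 °C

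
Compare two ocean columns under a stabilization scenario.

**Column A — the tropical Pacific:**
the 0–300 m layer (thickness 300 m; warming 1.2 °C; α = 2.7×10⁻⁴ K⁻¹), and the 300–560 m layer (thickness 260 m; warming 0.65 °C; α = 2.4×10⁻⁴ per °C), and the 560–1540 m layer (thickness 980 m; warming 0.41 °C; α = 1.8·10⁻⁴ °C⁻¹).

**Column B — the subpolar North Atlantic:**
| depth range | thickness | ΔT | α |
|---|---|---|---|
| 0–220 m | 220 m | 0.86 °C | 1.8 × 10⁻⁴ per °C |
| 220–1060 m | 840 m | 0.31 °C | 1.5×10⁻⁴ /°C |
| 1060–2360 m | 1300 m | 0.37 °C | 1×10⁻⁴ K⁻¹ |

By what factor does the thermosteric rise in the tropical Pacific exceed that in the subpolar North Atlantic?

A 2.7×10⁻⁴ × 1.2 × 300 = 0.09720 m
A 2.4×10⁻⁴ × 0.65 × 260 = 0.04056 m
A 1.8×10⁻⁴ × 0.41 × 980 = 0.072324 m
A total: 0.210084 m
B 220 × 1.8×10⁻⁴ × 0.86 = 0.034056 m
B 220–1060 m: 1.5×10⁻⁴ × 840 × 0.31 = 0.03906 m
B 1060–2360 m: 0.37 × 1×10⁻⁴ × 1300 = 0.04810 m
B total: 0.121216 m
Ratio: 0.210084 / 0.121216 ≈ 1.733

1.73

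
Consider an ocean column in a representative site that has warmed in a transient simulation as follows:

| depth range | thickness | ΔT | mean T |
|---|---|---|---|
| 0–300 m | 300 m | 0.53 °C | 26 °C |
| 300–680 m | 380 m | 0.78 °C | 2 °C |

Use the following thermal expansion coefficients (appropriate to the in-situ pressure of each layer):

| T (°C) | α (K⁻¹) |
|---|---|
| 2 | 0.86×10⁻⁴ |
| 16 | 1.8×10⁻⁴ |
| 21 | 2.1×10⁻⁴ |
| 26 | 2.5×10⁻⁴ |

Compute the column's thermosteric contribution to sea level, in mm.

about 65.2 mm

Layer 1 at 26 °C → α = 2.5×10⁻⁴ K⁻¹
Layer 2 at 2 °C → α = 0.86×10⁻⁴ K⁻¹
0.53 × 2.5×10⁻⁴ × 300 = 0.03975 m
Layer 2: 380 × 0.78 × 0.86×10⁻⁴ = 0.0254904 m
Δh = 0.03975 + 0.0254904 = 0.0652404 m ≈ 65.2 mm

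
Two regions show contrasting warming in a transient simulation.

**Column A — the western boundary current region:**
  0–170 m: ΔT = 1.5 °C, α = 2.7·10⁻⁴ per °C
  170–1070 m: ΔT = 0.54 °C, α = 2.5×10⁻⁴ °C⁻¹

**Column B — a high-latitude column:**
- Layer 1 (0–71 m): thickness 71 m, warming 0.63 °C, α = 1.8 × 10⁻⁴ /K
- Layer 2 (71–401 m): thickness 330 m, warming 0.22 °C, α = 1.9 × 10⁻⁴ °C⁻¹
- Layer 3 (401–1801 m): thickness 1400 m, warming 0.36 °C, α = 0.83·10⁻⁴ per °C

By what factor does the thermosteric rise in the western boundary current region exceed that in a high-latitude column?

2.99

A Layer 1: 1.5 × 2.7×10⁻⁴ × 170 = 0.06885 m
A Layer 2: 900 × 2.5×10⁻⁴ × 0.54 = 0.12150 m
A total: 0.19035 m
B Layer 1: 1.8×10⁻⁴ × 0.63 × 71 = 0.0080514 m
B 330 × 0.22 × 1.9×10⁻⁴ = 0.013794 m
B 0.36 × 0.83×10⁻⁴ × 1400 = 0.041832 m
B total: 0.0636774 m
Ratio: 0.19035 / 0.0636774 ≈ 2.989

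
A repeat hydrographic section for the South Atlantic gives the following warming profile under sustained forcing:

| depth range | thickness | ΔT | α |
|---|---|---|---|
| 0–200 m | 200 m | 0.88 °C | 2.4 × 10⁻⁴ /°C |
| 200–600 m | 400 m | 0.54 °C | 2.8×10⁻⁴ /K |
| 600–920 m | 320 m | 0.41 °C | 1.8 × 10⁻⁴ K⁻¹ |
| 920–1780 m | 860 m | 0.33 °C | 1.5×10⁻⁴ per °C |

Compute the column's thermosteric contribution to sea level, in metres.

200 × 0.88 × 2.4×10⁻⁴ = 0.04224 m
200–600 m: 0.54 × 2.8×10⁻⁴ × 400 = 0.06048 m
Layer 3: 0.41 × 320 × 1.8×10⁻⁴ = 0.023616 m
860 × 1.5×10⁻⁴ × 0.33 = 0.04257 m
Δh = 0.04224 + 0.06048 + 0.023616 + 0.04257 = 0.168906 m ≈ 0.169 m

about 0.169 m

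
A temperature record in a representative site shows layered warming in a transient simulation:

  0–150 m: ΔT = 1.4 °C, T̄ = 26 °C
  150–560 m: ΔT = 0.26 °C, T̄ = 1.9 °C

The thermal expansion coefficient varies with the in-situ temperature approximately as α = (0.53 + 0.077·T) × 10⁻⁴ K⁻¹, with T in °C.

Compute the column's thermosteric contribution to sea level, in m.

Δh = 0.0604 m

Layer 1: α = (0.53 + 0.077×26)×10⁻⁴ = 2.532×10⁻⁴ K⁻¹
Layer 2: α = (0.53 + 0.077×1.9)×10⁻⁴ = 0.6763×10⁻⁴ K⁻¹
0–150 m: 1.4 × 150 × 2.532×10⁻⁴ = 0.053172 m
Layer 2: 0.6763×10⁻⁴ × 410 × 0.26 = 0.007209358 m
Δh = 0.053172 + 0.007209358 = 0.060381358 m ≈ 0.0604 m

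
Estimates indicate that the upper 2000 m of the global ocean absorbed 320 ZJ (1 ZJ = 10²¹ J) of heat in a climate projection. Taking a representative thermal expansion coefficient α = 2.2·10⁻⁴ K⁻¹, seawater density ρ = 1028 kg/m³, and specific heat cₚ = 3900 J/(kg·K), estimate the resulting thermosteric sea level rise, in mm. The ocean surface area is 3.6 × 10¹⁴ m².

Δh ≈ 49 mm

Per unit area: Q = 320×10²¹ / (3.6×10¹⁴) ≈ 8.889×10⁸ J/m²
Δh = αQ/(ρcₚ) = 2.2×10⁻⁴ × 8.889×10⁸ / (1028 × 3900) ≈ 0.048777 m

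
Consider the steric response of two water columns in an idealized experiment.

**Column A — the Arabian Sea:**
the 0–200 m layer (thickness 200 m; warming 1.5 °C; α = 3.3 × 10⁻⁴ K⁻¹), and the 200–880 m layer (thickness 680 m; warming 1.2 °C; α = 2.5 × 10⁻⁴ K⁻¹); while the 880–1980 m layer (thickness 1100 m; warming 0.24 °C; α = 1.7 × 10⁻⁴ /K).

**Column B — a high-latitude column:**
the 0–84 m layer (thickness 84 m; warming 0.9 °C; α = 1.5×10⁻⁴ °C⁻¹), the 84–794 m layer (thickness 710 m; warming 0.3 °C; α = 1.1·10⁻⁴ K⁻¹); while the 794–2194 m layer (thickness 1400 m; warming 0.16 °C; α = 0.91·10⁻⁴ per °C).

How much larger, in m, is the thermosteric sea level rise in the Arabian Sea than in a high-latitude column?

0.293 m

A Layer 1: 1.5 × 3.3×10⁻⁴ × 200 = 0.09900 m
A Layer 2: 680 × 2.5×10⁻⁴ × 1.2 = 0.20400 m
A Layer 3: 0.24 × 1100 × 1.7×10⁻⁴ = 0.04488 m
A total: 0.34788 m
B Layer 1: 1.5×10⁻⁴ × 84 × 0.9 = 0.01134 m
B 84–794 m: 1.1×10⁻⁴ × 710 × 0.3 = 0.02343 m
B Layer 3: 0.91×10⁻⁴ × 1400 × 0.16 = 0.020384 m
B total: 0.055154 m
Difference: 0.34788 − 0.055154 = 0.292726 m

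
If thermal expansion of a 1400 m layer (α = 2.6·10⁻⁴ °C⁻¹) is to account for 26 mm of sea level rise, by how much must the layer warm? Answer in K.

0.0714 K

ΔT = Δh/(αH) = 0.026 / (2.6×10⁻⁴ × 1400) ≈ 0.07143 K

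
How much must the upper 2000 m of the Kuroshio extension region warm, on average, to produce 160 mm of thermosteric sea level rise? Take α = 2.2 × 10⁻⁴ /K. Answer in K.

0.36 K

ΔT = Δh/(αH) = 0.16 / (2.2×10⁻⁴ × 2000) ≈ 0.3636 K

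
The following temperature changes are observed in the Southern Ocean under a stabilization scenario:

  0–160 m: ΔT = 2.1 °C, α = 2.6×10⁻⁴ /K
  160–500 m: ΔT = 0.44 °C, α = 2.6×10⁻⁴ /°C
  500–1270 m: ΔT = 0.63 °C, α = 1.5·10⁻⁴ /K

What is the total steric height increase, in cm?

19.9 cm

160 × 2.1 × 2.6×10⁻⁴ = 0.08736 m
0.44 × 2.6×10⁻⁴ × 340 = 0.038896 m
Layer 3: 1.5×10⁻⁴ × 770 × 0.63 = 0.072765 m
Δh = 0.08736 + 0.038896 + 0.072765 = 0.199021 m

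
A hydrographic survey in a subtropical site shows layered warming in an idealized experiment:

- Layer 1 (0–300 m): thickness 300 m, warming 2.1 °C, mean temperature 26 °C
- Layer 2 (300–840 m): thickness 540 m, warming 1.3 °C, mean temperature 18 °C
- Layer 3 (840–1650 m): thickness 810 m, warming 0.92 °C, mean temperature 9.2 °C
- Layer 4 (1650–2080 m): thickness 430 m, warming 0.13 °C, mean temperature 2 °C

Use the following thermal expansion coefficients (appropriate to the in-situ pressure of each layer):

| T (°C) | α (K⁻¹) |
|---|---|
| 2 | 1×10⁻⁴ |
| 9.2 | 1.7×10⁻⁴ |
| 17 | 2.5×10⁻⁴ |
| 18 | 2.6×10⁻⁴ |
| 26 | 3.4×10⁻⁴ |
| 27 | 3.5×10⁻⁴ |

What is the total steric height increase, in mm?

Layer 1 at 26 °C → α = 3.4×10⁻⁴ K⁻¹
Layer 2 at 18 °C → α = 2.6×10⁻⁴ K⁻¹
Layer 3 at 9.2 °C → α = 1.7×10⁻⁴ K⁻¹
Layer 4 at 2 °C → α = 1×10⁻⁴ K⁻¹
2.1 × 300 × 3.4×10⁻⁴ = 0.21420 m
2.6×10⁻⁴ × 540 × 1.3 = 0.18252 m
0.92 × 810 × 1.7×10⁻⁴ = 0.126684 m
0.13 × 430 × 1×10⁻⁴ = 0.00559 m
Δh = 0.21420 + 0.18252 + 0.126684 + 0.00559 = 0.528994 m

529 mm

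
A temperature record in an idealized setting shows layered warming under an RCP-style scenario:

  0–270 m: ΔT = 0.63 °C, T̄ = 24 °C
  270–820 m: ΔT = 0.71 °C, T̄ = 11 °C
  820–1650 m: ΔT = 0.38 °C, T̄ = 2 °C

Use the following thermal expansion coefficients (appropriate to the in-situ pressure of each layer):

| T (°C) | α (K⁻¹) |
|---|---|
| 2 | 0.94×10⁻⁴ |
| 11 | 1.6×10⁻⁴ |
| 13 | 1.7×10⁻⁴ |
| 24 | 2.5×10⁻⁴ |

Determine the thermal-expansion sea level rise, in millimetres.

Δh ≈ 135 mm

Layer 1 at 24 °C → α = 2.5×10⁻⁴ K⁻¹
Layer 2 at 11 °C → α = 1.6×10⁻⁴ K⁻¹
Layer 3 at 2 °C → α = 0.94×10⁻⁴ K⁻¹
0.63 × 270 × 2.5×10⁻⁴ = 0.042525 m
Layer 2: 1.6×10⁻⁴ × 0.71 × 550 = 0.06248 m
820–1650 m: 0.38 × 830 × 0.94×10⁻⁴ = 0.0296476 m
Δh = 0.042525 + 0.06248 + 0.0296476 = 0.1346526 m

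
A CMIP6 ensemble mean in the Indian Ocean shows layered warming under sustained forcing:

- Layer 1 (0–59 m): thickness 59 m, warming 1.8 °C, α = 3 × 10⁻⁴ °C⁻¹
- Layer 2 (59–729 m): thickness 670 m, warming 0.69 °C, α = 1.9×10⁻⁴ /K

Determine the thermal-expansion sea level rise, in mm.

Layer 1: 3×10⁻⁴ × 1.8 × 59 = 0.03186 m
59–729 m: 1.9×10⁻⁴ × 0.69 × 670 = 0.087837 m
Δh = 0.03186 + 0.087837 = 0.119697 m

about 120 mm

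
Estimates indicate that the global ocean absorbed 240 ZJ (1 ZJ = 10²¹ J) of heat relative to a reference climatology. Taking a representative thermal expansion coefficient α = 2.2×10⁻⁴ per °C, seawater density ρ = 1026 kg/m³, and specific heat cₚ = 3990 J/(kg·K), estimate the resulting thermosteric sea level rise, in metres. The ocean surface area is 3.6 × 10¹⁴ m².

about 0.0358 m

Per unit area: Q = 240×10²¹ / (3.6×10¹⁴) ≈ 6.667×10⁸ J/m²
Δh = αQ/(ρcₚ) = 2.2×10⁻⁴ × 6.667×10⁸ / (1026 × 3990) ≈ 0.035829 m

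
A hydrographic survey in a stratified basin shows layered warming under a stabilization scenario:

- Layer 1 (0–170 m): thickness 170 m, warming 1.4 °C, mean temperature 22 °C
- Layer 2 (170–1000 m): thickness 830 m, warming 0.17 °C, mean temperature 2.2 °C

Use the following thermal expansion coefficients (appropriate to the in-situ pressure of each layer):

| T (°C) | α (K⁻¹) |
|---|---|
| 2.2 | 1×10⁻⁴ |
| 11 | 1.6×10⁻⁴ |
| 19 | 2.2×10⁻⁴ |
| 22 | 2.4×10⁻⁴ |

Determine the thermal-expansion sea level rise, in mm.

71.2 mm of thermosteric rise

Layer 1 at 22 °C → α = 2.4×10⁻⁴ K⁻¹
Layer 2 at 2.2 °C → α = 1×10⁻⁴ K⁻¹
2.4×10⁻⁴ × 1.4 × 170 = 0.05712 m
0.17 × 1×10⁻⁴ × 830 = 0.01411 m
Δh = 0.05712 + 0.01411 = 0.07123 m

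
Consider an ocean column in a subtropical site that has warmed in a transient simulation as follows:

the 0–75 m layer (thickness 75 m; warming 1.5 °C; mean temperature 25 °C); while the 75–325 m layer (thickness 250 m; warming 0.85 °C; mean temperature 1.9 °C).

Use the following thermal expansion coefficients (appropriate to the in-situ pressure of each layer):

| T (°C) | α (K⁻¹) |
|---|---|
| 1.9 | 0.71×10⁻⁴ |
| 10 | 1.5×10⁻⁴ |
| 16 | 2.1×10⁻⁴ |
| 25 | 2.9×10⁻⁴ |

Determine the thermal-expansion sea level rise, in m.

Layer 1 at 25 °C → α = 2.9×10⁻⁴ K⁻¹
Layer 2 at 1.9 °C → α = 0.71×10⁻⁴ K⁻¹
0–75 m: 1.5 × 2.9×10⁻⁴ × 75 = 0.032625 m
75–325 m: 0.71×10⁻⁴ × 0.85 × 250 = 0.0150875 m
Δh = 0.032625 + 0.0150875 = 0.0477125 m ≈ 0.0477 m

Δh ≈ 0.0477 m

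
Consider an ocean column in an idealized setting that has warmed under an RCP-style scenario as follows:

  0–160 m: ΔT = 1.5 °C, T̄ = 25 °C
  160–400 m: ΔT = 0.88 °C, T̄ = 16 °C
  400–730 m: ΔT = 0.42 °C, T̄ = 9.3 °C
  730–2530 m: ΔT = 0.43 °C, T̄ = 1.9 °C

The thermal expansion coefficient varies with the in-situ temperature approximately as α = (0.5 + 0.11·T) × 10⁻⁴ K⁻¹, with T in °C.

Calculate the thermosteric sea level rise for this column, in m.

0.20 m of thermosteric rise

Layer 1: α = (0.5 + 0.11×25)×10⁻⁴ = 3.25×10⁻⁴ K⁻¹
Layer 2: α = (0.5 + 0.11×16)×10⁻⁴ = 2.26×10⁻⁴ K⁻¹
Layer 3: α = (0.5 + 0.11×9.3)×10⁻⁴ = 1.523×10⁻⁴ K⁻¹
Layer 4: α = (0.5 + 0.11×1.9)×10⁻⁴ = 0.709×10⁻⁴ K⁻¹
0–160 m: 1.5 × 3.25×10⁻⁴ × 160 = 0.07800 m
160–400 m: 240 × 0.88 × 2.26×10⁻⁴ = 0.0477312 m
1.523×10⁻⁴ × 0.42 × 330 = 0.02110878 m
0.43 × 1800 × 0.709×10⁻⁴ = 0.0548766 m
Δh = 0.07800 + 0.0477312 + 0.02110878 + 0.0548766 = 0.20171658 m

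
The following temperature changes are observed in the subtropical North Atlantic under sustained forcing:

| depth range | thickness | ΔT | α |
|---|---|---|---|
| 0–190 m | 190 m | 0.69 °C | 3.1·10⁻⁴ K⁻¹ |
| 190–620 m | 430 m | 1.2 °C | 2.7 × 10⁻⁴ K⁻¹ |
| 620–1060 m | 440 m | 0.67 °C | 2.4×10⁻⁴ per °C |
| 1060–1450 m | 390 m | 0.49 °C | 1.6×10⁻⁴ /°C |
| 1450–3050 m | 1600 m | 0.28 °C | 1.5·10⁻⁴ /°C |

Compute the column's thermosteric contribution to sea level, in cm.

0–190 m: 190 × 3.1×10⁻⁴ × 0.69 = 0.040641 m
Layer 2: 2.7×10⁻⁴ × 1.2 × 430 = 0.13932 m
Layer 3: 440 × 2.4×10⁻⁴ × 0.67 = 0.070752 m
1060–1450 m: 0.49 × 390 × 1.6×10⁻⁴ = 0.030576 m
Layer 5: 1.5×10⁻⁴ × 1600 × 0.28 = 0.06720 m
Δh = 0.040641 + 0.13932 + 0.070752 + 0.030576 + 0.06720 = 0.348489 m

about 34.8 cm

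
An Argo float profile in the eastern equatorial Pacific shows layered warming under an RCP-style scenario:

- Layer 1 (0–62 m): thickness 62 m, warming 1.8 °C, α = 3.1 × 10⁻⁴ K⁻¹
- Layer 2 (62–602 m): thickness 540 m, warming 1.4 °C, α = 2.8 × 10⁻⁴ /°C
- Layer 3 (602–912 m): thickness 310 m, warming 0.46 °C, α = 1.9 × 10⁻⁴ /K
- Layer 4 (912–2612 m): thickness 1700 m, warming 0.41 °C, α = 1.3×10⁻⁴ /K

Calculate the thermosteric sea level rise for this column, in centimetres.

36.4 cm of thermosteric rise

Layer 1: 1.8 × 62 × 3.1×10⁻⁴ = 0.034596 m
62–602 m: 2.8×10⁻⁴ × 540 × 1.4 = 0.21168 m
602–912 m: 0.46 × 1.9×10⁻⁴ × 310 = 0.027094 m
912–2612 m: 1700 × 0.41 × 1.3×10⁻⁴ = 0.09061 m
Δh = 0.034596 + 0.21168 + 0.027094 + 0.09061 = 0.36398 m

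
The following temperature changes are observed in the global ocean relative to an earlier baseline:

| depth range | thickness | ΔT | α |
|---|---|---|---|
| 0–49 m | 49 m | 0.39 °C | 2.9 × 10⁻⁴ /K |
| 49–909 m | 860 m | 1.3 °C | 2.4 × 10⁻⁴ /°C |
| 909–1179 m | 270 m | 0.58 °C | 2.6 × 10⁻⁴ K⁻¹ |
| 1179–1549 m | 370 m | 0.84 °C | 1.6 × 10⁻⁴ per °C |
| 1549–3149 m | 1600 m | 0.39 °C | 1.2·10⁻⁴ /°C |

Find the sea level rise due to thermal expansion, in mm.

about 439 mm

0.39 × 49 × 2.9×10⁻⁴ = 0.0055419 m
49–909 m: 1.3 × 2.4×10⁻⁴ × 860 = 0.26832 m
2.6×10⁻⁴ × 270 × 0.58 = 0.040716 m
Layer 4: 1.6×10⁻⁴ × 370 × 0.84 = 0.049728 m
Layer 5: 0.39 × 1.2×10⁻⁴ × 1600 = 0.07488 m
Δh = 0.0055419 + 0.26832 + 0.040716 + 0.049728 + 0.07488 = 0.4391859 m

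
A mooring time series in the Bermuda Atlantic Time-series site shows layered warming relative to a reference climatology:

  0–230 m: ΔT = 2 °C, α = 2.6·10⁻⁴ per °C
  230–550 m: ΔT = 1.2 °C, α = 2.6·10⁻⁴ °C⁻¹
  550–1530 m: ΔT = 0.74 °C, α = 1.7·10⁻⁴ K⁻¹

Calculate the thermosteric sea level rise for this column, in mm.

340 mm

0–230 m: 230 × 2.6×10⁻⁴ × 2 = 0.11960 m
Layer 2: 320 × 1.2 × 2.6×10⁻⁴ = 0.09984 m
980 × 1.7×10⁻⁴ × 0.74 = 0.123284 m
Δh = 0.11960 + 0.09984 + 0.123284 = 0.342724 m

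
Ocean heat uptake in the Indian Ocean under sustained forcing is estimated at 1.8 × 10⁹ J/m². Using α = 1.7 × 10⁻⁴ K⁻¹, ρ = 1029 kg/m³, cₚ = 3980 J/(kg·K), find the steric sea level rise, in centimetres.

Δh = αQ/(ρcₚ) = 1.7×10⁻⁴ × 1.8×10⁹ / (1029 × 3980) ≈ 0.074718 m

Δh ≈ 7.47 cm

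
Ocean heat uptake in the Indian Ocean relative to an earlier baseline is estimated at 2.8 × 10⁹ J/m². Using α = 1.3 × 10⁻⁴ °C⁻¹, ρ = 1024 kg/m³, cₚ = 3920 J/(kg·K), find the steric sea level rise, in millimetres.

Δh = αQ/(ρcₚ) = 1.3×10⁻⁴ × 2.8×10⁹ / (1024 × 3920) ≈ 0.090681 m

90.7 mm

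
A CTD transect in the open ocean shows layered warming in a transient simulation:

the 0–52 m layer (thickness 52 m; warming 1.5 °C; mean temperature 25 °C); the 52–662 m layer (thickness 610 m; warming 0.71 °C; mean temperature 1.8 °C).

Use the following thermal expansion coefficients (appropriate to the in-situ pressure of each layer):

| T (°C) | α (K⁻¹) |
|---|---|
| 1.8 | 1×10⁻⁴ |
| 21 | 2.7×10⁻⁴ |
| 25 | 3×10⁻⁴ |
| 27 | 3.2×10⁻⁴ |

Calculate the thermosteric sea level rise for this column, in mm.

Layer 1 at 25 °C → α = 3×10⁻⁴ K⁻¹
Layer 2 at 1.8 °C → α = 1×10⁻⁴ K⁻¹
Layer 1: 1.5 × 3×10⁻⁴ × 52 = 0.02340 m
52–662 m: 0.71 × 610 × 1×10⁻⁴ = 0.04331 m
Δh = 0.02340 + 0.04331 = 0.06671 m ≈ 67 mm

67 mm of thermosteric rise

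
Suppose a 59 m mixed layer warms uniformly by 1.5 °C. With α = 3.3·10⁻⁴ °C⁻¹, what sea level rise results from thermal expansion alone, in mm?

Δh = αΔT·H = 3.3×10⁻⁴ × 1.5 × 59 = 0.029205 m

29.2 mm of thermosteric rise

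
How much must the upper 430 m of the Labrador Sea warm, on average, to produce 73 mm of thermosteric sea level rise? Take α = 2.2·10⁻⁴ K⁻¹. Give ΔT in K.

ΔT = Δh/(αH) = 0.073 / (2.2×10⁻⁴ × 430) ≈ 0.7717 K

about 0.772 K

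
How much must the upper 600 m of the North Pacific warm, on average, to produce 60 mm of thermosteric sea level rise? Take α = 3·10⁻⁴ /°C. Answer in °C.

ΔT = Δh/(αH) = 0.06 / (3×10⁻⁴ × 600) ≈ 0.3333 °C

ΔT ≈ 0.333 °C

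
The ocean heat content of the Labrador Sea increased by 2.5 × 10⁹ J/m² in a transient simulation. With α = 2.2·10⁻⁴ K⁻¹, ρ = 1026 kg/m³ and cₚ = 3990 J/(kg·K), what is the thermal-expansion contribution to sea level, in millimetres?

about 134 mm

Δh = αQ/(ρcₚ) = 2.2×10⁻⁴ × 2.5×10⁹ / (1026 × 3990) ≈ 0.13435 m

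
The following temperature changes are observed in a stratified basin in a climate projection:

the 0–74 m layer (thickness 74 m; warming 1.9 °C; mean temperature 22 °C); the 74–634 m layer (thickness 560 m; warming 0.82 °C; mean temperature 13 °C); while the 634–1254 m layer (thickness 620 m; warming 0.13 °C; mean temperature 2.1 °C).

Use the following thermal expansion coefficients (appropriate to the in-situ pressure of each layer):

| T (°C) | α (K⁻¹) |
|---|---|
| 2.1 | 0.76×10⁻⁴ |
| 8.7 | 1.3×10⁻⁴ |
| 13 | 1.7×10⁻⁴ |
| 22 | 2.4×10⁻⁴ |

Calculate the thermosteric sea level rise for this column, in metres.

Layer 1 at 22 °C → α = 2.4×10⁻⁴ K⁻¹
Layer 2 at 13 °C → α = 1.7×10⁻⁴ K⁻¹
Layer 3 at 2.1 °C → α = 0.76×10⁻⁴ K⁻¹
Layer 1: 2.4×10⁻⁴ × 74 × 1.9 = 0.033744 m
74–634 m: 560 × 1.7×10⁻⁴ × 0.82 = 0.078064 m
620 × 0.76×10⁻⁴ × 0.13 = 0.0061256 m
Δh = 0.033744 + 0.078064 + 0.0061256 = 0.1179336 m ≈ 0.12 m

Δh ≈ 0.12 m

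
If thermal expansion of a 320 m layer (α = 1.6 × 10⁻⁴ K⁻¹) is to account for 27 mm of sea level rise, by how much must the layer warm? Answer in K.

ΔT = Δh/(αH) = 0.027 / (1.6×10⁻⁴ × 320) ≈ 0.5273 K

about 0.527 K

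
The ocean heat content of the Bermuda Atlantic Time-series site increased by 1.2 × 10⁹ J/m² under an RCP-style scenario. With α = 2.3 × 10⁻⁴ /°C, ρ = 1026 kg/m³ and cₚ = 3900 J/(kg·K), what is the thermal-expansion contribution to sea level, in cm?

Δh = αQ/(ρcₚ) = 2.3×10⁻⁴ × 1.2×10⁹ / (1026 × 3900) ≈ 0.068976 m

Δh ≈ 6.90 cm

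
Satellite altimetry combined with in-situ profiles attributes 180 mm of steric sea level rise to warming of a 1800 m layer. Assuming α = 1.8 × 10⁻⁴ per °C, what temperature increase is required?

ΔT = Δh/(αH) = 0.18 / (1.8×10⁻⁴ × 1800) ≈ 0.5556 K

0.556 K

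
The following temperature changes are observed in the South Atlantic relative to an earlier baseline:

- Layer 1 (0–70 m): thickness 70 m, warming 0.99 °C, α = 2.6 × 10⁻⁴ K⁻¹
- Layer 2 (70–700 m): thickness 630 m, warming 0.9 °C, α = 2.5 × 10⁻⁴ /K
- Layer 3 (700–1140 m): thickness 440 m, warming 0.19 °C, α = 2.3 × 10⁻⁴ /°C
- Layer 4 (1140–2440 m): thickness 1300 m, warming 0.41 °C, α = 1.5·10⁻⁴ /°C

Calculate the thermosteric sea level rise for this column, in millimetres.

Layer 1: 70 × 2.6×10⁻⁴ × 0.99 = 0.018018 m
Layer 2: 2.5×10⁻⁴ × 630 × 0.9 = 0.14175 m
700–1140 m: 440 × 2.3×10⁻⁴ × 0.19 = 0.019228 m
1300 × 0.41 × 1.5×10⁻⁴ = 0.07995 m
Δh = 0.018018 + 0.14175 + 0.019228 + 0.07995 = 0.258946 m

Δh ≈ 259 mm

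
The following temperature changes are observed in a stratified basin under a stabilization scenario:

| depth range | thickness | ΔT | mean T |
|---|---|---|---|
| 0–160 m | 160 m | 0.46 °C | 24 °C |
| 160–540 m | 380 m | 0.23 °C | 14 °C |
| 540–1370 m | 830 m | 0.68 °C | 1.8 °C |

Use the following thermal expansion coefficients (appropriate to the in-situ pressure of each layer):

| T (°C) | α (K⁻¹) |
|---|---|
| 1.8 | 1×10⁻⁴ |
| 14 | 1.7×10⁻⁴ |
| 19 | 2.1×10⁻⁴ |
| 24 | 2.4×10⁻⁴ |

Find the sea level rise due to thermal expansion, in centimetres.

about 8.9 cm

Layer 1 at 24 °C → α = 2.4×10⁻⁴ K⁻¹
Layer 2 at 14 °C → α = 1.7×10⁻⁴ K⁻¹
Layer 3 at 1.8 °C → α = 1×10⁻⁴ K⁻¹
0–160 m: 160 × 2.4×10⁻⁴ × 0.46 = 0.017664 m
160–540 m: 0.23 × 1.7×10⁻⁴ × 380 = 0.014858 m
Layer 3: 1×10⁻⁴ × 830 × 0.68 = 0.05644 m
Δh = 0.017664 + 0.014858 + 0.05644 = 0.088962 m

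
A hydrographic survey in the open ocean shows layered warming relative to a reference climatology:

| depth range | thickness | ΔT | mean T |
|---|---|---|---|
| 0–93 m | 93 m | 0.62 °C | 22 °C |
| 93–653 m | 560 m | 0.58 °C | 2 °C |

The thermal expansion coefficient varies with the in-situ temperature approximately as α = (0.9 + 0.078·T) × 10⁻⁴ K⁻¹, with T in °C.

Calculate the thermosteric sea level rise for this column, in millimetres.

Layer 1: α = (0.9 + 0.078×22)×10⁻⁴ = 2.616×10⁻⁴ K⁻¹
Layer 2: α = (0.9 + 0.078×2)×10⁻⁴ = 1.056×10⁻⁴ K⁻¹
0–93 m: 2.616×10⁻⁴ × 0.62 × 93 = 0.015083856 m
Layer 2: 560 × 1.056×10⁻⁴ × 0.58 = 0.03429888 m
Δh = 0.015083856 + 0.03429888 = 0.049382736 m

49.4 mm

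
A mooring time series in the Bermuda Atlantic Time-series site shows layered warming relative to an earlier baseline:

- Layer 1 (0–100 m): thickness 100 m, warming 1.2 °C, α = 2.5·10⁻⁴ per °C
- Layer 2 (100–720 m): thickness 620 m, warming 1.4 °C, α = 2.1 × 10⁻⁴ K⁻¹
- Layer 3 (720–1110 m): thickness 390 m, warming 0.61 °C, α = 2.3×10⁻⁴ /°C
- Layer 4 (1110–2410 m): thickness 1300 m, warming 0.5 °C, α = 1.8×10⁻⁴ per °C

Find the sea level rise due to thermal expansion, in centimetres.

0–100 m: 2.5×10⁻⁴ × 100 × 1.2 = 0.03000 m
Layer 2: 1.4 × 620 × 2.1×10⁻⁴ = 0.18228 m
Layer 3: 2.3×10⁻⁴ × 390 × 0.61 = 0.054717 m
1110–2410 m: 1.8×10⁻⁴ × 1300 × 0.5 = 0.11700 m
Δh = 0.03000 + 0.18228 + 0.054717 + 0.11700 = 0.383997 m

38.4 cm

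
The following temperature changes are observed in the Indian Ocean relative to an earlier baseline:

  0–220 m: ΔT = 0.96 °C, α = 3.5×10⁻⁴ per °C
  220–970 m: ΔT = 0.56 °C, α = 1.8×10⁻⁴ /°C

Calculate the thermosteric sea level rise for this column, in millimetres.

about 150 mm

Layer 1: 3.5×10⁻⁴ × 0.96 × 220 = 0.07392 m
Layer 2: 1.8×10⁻⁴ × 0.56 × 750 = 0.07560 m
Δh = 0.07392 + 0.07560 = 0.14952 m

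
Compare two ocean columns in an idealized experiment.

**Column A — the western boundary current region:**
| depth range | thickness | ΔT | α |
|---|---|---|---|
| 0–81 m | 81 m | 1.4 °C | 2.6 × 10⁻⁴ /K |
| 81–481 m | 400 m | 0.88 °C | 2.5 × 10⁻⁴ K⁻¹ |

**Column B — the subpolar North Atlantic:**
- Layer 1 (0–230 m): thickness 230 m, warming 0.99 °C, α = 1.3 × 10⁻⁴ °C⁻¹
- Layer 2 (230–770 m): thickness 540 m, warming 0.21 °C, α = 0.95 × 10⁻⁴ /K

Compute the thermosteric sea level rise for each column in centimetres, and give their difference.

A Layer 1: 81 × 1.4 × 2.6×10⁻⁴ = 0.029484 m
A Layer 2: 0.88 × 2.5×10⁻⁴ × 400 = 0.08800 m
A total: 0.117484 m
B Layer 1: 230 × 0.99 × 1.3×10⁻⁴ = 0.029601 m
B Layer 2: 0.21 × 540 × 0.95×10⁻⁴ = 0.010773 m
B total: 0.040374 m
Difference: 0.117484 − 0.040374 = 0.07711 m

A: 11.7 cm; B: 4.04 cm; difference 7.71 cm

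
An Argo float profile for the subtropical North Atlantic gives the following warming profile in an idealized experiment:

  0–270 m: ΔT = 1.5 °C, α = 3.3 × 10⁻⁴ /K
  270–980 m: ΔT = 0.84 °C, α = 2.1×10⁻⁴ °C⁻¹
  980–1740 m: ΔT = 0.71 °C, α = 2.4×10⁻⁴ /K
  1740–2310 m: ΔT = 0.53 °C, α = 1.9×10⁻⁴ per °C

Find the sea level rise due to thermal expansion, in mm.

270 × 3.3×10⁻⁴ × 1.5 = 0.13365 m
270–980 m: 2.1×10⁻⁴ × 0.84 × 710 = 0.125244 m
Layer 3: 760 × 2.4×10⁻⁴ × 0.71 = 0.129504 m
1.9×10⁻⁴ × 570 × 0.53 = 0.057399 m
Δh = 0.13365 + 0.125244 + 0.129504 + 0.057399 = 0.445797 m ≈ 446 mm

446 mm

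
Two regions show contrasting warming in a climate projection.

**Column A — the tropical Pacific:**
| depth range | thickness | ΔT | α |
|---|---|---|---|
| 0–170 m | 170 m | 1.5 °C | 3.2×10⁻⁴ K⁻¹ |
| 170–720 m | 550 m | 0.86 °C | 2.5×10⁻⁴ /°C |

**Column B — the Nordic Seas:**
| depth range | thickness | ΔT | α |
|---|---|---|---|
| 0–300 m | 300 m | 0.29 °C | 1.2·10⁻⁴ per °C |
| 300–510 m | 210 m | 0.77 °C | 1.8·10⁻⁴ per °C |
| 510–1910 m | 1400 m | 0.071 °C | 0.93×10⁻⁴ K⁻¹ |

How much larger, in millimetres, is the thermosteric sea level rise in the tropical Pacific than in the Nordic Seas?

A 0–170 m: 170 × 1.5 × 3.2×10⁻⁴ = 0.08160 m
A 550 × 0.86 × 2.5×10⁻⁴ = 0.11825 m
A total: 0.19985 m
B Layer 1: 300 × 1.2×10⁻⁴ × 0.29 = 0.01044 m
B Layer 2: 0.77 × 210 × 1.8×10⁻⁴ = 0.029106 m
B 1400 × 0.071 × 0.93×10⁻⁴ = 0.0092442 m
B total: 0.0487902 m
Difference: 0.19985 − 0.0487902 = 0.1510598 m

150 mm larger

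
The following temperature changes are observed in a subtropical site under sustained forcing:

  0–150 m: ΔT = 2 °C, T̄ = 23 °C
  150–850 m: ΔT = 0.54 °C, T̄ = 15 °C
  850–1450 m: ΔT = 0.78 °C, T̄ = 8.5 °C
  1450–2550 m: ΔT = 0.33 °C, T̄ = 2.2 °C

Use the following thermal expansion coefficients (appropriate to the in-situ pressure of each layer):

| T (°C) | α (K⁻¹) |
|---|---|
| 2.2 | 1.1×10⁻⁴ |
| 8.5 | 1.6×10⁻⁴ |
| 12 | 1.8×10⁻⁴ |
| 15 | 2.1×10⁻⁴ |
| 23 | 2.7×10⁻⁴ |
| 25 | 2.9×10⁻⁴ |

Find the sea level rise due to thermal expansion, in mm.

Δh = 280 mm

Layer 1 at 23 °C → α = 2.7×10⁻⁴ K⁻¹
Layer 2 at 15 °C → α = 2.1×10⁻⁴ K⁻¹
Layer 3 at 8.5 °C → α = 1.6×10⁻⁴ K⁻¹
Layer 4 at 2.2 °C → α = 1.1×10⁻⁴ K⁻¹
0–150 m: 2 × 150 × 2.7×10⁻⁴ = 0.08100 m
Layer 2: 700 × 0.54 × 2.1×10⁻⁴ = 0.07938 m
Layer 3: 600 × 1.6×10⁻⁴ × 0.78 = 0.07488 m
1450–2550 m: 1100 × 1.1×10⁻⁴ × 0.33 = 0.03993 m
Δh = 0.08100 + 0.07938 + 0.07488 + 0.03993 = 0.27519 m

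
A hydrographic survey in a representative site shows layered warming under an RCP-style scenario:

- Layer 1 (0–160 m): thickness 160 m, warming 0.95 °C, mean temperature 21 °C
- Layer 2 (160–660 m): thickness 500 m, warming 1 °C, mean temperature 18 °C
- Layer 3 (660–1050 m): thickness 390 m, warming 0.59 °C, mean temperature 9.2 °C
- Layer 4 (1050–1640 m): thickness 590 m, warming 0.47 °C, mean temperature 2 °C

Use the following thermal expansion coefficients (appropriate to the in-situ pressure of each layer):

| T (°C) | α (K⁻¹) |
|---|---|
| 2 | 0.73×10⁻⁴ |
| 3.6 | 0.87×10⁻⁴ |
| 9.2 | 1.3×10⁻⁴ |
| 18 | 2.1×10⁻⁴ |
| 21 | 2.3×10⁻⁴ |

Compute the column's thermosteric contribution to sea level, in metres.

Layer 1 at 21 °C → α = 2.3×10⁻⁴ K⁻¹
Layer 2 at 18 °C → α = 2.1×10⁻⁴ K⁻¹
Layer 3 at 9.2 °C → α = 1.3×10⁻⁴ K⁻¹
Layer 4 at 2 °C → α = 0.73×10⁻⁴ K⁻¹
2.3×10⁻⁴ × 0.95 × 160 = 0.03496 m
Layer 2: 500 × 1 × 2.1×10⁻⁴ = 0.10500 m
390 × 1.3×10⁻⁴ × 0.59 = 0.029913 m
590 × 0.73×10⁻⁴ × 0.47 = 0.0202429 m
Δh = 0.03496 + 0.10500 + 0.029913 + 0.0202429 = 0.1901159 m

Δh = 0.19 m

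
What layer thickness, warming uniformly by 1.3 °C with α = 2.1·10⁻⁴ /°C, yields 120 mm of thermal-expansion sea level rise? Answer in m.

H = Δh/(αΔT) = 0.12 / (2.1×10⁻⁴ × 1.3) ≈ 439.6 m

440 m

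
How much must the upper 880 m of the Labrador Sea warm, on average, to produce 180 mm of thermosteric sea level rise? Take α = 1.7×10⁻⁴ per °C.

1.20 K

ΔT = Δh/(αH) = 0.18 / (1.7×10⁻⁴ × 880) ≈ 1.203 K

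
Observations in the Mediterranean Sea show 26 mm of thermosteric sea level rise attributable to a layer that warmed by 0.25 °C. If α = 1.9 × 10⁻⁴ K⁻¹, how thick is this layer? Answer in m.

H = Δh/(αΔT) = 0.026 / (1.9×10⁻⁴ × 0.25) ≈ 547.4 m

H ≈ 550 m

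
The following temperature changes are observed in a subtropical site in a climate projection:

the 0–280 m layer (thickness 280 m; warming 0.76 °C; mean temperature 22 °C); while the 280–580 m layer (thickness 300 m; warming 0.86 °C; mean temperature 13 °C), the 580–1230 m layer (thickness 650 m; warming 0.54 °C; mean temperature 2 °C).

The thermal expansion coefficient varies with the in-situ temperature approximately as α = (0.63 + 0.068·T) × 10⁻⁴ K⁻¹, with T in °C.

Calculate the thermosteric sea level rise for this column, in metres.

Layer 1: α = (0.63 + 0.068×22)×10⁻⁴ = 2.126×10⁻⁴ K⁻¹
Layer 2: α = (0.63 + 0.068×13)×10⁻⁴ = 1.514×10⁻⁴ K⁻¹
Layer 3: α = (0.63 + 0.068×2)×10⁻⁴ = 0.766×10⁻⁴ K⁻¹
0–280 m: 2.126×10⁻⁴ × 280 × 0.76 = 0.04524128 m
Layer 2: 300 × 1.514×10⁻⁴ × 0.86 = 0.0390612 m
Layer 3: 650 × 0.54 × 0.766×10⁻⁴ = 0.0268866 m
Δh = 0.04524128 + 0.0390612 + 0.0268866 = 0.11118908 m

0.11 m of thermosteric rise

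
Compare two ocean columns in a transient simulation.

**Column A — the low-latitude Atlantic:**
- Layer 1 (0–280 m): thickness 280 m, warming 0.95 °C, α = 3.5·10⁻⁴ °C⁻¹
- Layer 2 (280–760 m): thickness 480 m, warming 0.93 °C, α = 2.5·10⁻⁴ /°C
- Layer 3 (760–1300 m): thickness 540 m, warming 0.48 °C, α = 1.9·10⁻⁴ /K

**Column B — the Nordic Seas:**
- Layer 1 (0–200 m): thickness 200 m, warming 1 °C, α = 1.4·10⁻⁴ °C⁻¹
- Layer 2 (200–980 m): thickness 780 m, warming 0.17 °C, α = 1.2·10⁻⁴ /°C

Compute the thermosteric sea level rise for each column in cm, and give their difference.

A: 25.4 cm; B: 4.39 cm; difference 21.0 cm

A 0–280 m: 3.5×10⁻⁴ × 280 × 0.95 = 0.09310 m
A Layer 2: 2.5×10⁻⁴ × 480 × 0.93 = 0.11160 m
A 760–1300 m: 1.9×10⁻⁴ × 540 × 0.48 = 0.049248 m
A total: 0.253948 m
B 1.4×10⁻⁴ × 200 × 1 = 0.02800 m
B 200–980 m: 0.17 × 1.2×10⁻⁴ × 780 = 0.015912 m
B total: 0.043912 m
Difference: 0.253948 − 0.043912 = 0.210036 m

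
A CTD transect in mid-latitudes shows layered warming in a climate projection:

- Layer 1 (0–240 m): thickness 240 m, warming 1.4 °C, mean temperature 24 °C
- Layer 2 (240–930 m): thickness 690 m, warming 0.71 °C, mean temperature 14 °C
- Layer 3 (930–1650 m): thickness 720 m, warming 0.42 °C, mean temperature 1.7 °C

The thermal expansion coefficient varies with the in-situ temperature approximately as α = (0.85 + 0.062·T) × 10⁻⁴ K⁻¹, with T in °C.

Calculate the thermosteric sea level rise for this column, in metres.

Layer 1: α = (0.85 + 0.062×24)×10⁻⁴ = 2.338×10⁻⁴ K⁻¹
Layer 2: α = (0.85 + 0.062×14)×10⁻⁴ = 1.718×10⁻⁴ K⁻¹
Layer 3: α = (0.85 + 0.062×1.7)×10⁻⁴ = 0.9554×10⁻⁴ K⁻¹
Layer 1: 240 × 2.338×10⁻⁴ × 1.4 = 0.0785568 m
1.718×10⁻⁴ × 690 × 0.71 = 0.08416482 m
930–1650 m: 0.42 × 0.9554×10⁻⁴ × 720 = 0.028891296 m
Δh = 0.0785568 + 0.08416482 + 0.028891296 = 0.191612916 m

0.192 m of thermosteric rise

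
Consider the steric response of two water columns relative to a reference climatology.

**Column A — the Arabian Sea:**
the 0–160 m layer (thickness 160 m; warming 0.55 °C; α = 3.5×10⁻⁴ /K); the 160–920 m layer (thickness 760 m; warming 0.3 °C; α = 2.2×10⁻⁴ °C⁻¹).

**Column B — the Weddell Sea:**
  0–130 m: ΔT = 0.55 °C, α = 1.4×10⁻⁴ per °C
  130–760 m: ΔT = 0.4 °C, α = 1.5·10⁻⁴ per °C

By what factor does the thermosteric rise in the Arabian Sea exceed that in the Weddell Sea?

≈ 1.69×

A 0–160 m: 0.55 × 3.5×10⁻⁴ × 160 = 0.03080 m
A 0.3 × 2.2×10⁻⁴ × 760 = 0.05016 m
A total: 0.08096 m
B 0–130 m: 130 × 1.4×10⁻⁴ × 0.55 = 0.01001 m
B 130–760 m: 630 × 0.4 × 1.5×10⁻⁴ = 0.03780 m
B total: 0.04781 m
Ratio: 0.08096 / 0.04781 ≈ 1.693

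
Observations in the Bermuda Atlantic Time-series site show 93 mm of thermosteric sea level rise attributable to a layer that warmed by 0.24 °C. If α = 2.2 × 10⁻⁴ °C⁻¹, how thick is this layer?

about 1760 m

H = Δh/(αΔT) = 0.093 / (2.2×10⁻⁴ × 0.24) ≈ 1761 m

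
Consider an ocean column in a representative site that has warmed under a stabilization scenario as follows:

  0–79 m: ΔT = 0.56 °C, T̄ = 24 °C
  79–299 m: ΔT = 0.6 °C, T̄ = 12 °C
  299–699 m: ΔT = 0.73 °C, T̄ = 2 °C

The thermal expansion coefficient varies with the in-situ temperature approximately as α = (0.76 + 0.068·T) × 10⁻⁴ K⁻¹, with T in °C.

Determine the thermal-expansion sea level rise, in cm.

Layer 1: α = (0.76 + 0.068×24)×10⁻⁴ = 2.392×10⁻⁴ K⁻¹
Layer 2: α = (0.76 + 0.068×12)×10⁻⁴ = 1.576×10⁻⁴ K⁻¹
Layer 3: α = (0.76 + 0.068×2)×10⁻⁴ = 0.896×10⁻⁴ K⁻¹
0–79 m: 2.392×10⁻⁴ × 79 × 0.56 = 0.010582208 m
Layer 2: 220 × 1.576×10⁻⁴ × 0.6 = 0.0208032 m
Layer 3: 400 × 0.896×10⁻⁴ × 0.73 = 0.0261632 m
Δh = 0.010582208 + 0.0208032 + 0.0261632 = 0.057548608 m ≈ 5.75 cm

5.75 cm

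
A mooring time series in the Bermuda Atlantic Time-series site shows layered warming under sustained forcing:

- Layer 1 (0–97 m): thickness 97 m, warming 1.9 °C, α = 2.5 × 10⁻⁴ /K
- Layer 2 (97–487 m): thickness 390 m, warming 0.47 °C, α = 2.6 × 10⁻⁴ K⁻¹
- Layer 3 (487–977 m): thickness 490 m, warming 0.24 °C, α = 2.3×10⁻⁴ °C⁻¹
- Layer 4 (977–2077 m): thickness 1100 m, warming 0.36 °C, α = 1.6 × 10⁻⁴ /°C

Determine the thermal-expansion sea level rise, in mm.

0–97 m: 97 × 1.9 × 2.5×10⁻⁴ = 0.046075 m
390 × 0.47 × 2.6×10⁻⁴ = 0.047658 m
Layer 3: 0.24 × 490 × 2.3×10⁻⁴ = 0.027048 m
977–2077 m: 0.36 × 1100 × 1.6×10⁻⁴ = 0.06336 m
Δh = 0.046075 + 0.047658 + 0.027048 + 0.06336 = 0.184141 m

180 mm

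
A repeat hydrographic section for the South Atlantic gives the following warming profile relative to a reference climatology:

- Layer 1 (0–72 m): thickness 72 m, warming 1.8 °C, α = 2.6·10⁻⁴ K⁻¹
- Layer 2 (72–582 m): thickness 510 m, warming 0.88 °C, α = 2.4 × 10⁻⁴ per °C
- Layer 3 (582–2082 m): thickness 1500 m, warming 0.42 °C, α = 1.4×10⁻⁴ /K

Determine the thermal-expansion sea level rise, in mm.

72 × 1.8 × 2.6×10⁻⁴ = 0.033696 m
510 × 0.88 × 2.4×10⁻⁴ = 0.107712 m
0.42 × 1500 × 1.4×10⁻⁴ = 0.08820 m
Δh = 0.033696 + 0.107712 + 0.08820 = 0.229608 m

Δh ≈ 230 mm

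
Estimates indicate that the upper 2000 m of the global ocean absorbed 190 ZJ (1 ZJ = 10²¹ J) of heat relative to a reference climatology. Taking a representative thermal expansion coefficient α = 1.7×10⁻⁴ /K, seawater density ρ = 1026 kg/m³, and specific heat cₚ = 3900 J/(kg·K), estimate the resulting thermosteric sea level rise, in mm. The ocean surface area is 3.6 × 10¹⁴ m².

Per unit area: Q = 190×10²¹ / (3.6×10¹⁴) ≈ 5.278×10⁸ J/m²
Δh = αQ/(ρcₚ) = 1.7×10⁻⁴ × 5.278×10⁸ / (1026 × 3900) ≈ 0.022424 m

Δh = 22 mm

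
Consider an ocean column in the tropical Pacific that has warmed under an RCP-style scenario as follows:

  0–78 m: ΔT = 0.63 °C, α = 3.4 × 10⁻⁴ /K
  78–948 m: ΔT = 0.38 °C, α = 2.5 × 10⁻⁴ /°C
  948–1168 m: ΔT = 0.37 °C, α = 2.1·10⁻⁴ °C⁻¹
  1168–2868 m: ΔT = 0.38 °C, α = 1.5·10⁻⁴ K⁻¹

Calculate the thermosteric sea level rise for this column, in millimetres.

213 mm of thermosteric rise

0–78 m: 3.4×10⁻⁴ × 0.63 × 78 = 0.0167076 m
0.38 × 870 × 2.5×10⁻⁴ = 0.08265 m
220 × 0.37 × 2.1×10⁻⁴ = 0.017094 m
1168–2868 m: 1700 × 1.5×10⁻⁴ × 0.38 = 0.09690 m
Δh = 0.0167076 + 0.08265 + 0.017094 + 0.09690 = 0.2133516 m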